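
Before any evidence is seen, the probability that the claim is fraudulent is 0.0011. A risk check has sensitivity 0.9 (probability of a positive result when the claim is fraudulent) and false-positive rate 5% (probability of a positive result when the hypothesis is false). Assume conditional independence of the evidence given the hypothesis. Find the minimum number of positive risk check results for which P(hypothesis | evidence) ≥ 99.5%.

5

Prior odds: 0.0011 ÷ 0.9989 = 11/9989.
Likelihood ratio of a positive result = 0.9/0.05 = 18.
Target odds: 0.995 ÷ 0.005 = 199.
Need (11/9989) × 18ⁿ ≥ 199, i.e. 18ⁿ ≥ 1987811/11.
18⁴ = 104976 falls short of 1987811/11 but 18⁵ = 1889568 reaches it, so n = 5.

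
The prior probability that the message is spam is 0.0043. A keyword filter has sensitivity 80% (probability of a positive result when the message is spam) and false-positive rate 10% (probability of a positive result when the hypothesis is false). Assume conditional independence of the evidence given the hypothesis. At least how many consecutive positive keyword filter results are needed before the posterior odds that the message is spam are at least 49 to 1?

5

Prior odds = 0.0043/0.9957 = 43/9957.
Likelihood ratio of a positive result = 0.8/0.1 = 8.
Target odds = 49.
Need (43/9957) × 8ⁿ ≥ 49, i.e. 8ⁿ ≥ 487893/43.
8⁴ = 4096 falls short of 487893/43 but 8⁵ = 32768 reaches it, so n = 5.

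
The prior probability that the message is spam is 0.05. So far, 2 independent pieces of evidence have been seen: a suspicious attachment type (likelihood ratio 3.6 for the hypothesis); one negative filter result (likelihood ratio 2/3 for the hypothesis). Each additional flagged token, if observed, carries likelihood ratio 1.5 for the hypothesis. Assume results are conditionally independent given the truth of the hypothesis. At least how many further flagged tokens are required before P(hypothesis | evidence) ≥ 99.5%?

19

Prior odds = 0.05/0.95 = 1/19.
Combined Bayes factor of the evidence already in hand = 3.6 × (2/3) = 2.4.
Odds after that evidence = (1/19) × 2.4 = 12/95.
Target odds = 0.995/0.005 = 199.
Need 1.5ⁿ ≥ 199 ÷ (12/95) = 18905/12.
1.5¹⁸ = 387420489/262144 falls short of 18905/12 but 1.5¹⁹ ≈2216.84 reaches it, so n = 19.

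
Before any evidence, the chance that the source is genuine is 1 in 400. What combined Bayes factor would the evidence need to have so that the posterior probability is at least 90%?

Prior odds = 0.0025/0.9975 = 1/399.
Target odds = 0.9/0.1 = 9.
Required Bayes factor = 9 ÷ (1/399) = 3591.

3591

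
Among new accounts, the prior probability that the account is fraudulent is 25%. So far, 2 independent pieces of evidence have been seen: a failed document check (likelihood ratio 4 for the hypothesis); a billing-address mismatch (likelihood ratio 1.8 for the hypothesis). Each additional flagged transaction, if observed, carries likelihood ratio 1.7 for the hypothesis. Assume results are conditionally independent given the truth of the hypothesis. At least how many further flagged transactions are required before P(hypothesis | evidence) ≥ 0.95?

Prior odds = 0.25/0.75 = 1/3.
Combined Bayes factor of the evidence already in hand = 4 × 1.8 = 7.2.
Odds after that evidence = (1/3) × 7.2 = 2.4.
Target odds = 0.95/0.05 = 19.
Need 1.7ⁿ ≥ 19 ÷ 2.4 = 95/12.
1.7³ = 4.913 falls short of 95/12 but 1.7⁴ = 8.3521 reaches it, so n = 4.

4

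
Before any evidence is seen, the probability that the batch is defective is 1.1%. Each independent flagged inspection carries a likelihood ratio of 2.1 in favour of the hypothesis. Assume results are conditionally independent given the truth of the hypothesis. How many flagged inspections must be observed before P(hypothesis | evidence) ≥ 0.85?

9

Prior odds = 0.011/0.989 = 11/989.
Likelihood ratio per flagged inspection = 2.1.
Target posterior odds = 0.85/0.15 = 17/3.
Require 2.1ⁿ ≥ 17/3 ÷ (11/989) = 16813/33.
2.1⁸ ≈378.229 falls short of 16813/33 but 2.1⁹ ≈794.28 reaches it, so n = 9.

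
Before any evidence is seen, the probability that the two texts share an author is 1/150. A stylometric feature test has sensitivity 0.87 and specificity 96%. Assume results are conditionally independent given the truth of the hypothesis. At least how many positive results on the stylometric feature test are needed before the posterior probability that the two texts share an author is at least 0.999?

4

Prior odds = (1/150)/(149/150) = 1/149.
False-positive rate = 1 − 0.96 = 0.04; likelihood ratio of a positive = 0.87/0.04 = 21.75.
Target odds: 0.999 ÷ 0.001 = 999.
Need (1/149) × 21.75ⁿ ≥ 999, i.e. 21.75ⁿ ≥ 148851.
21.75³ = 658503/64 falls short of 148851 but 21.75⁴ = 57289761/256 reaches it, so n = 4.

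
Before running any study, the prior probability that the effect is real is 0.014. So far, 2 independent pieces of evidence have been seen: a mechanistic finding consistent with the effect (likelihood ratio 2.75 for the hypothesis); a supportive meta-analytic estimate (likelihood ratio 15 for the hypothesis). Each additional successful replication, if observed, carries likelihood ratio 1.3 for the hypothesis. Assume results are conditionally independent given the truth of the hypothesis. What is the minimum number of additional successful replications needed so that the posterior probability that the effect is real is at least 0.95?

14

Prior odds = 0.014/0.986 = 7/493.
Combined Bayes factor of the evidence already in hand = 2.75 × 15 = 41.25.
Odds after that evidence = (7/493) × 41.25 = 1155/1972.
Target odds = 0.95/0.05 = 19.
Need 1.3ⁿ ≥ 19 ÷ (1155/1972) = 37468/1155.
1.3¹³ ≈30.2875 falls short of 37468/1155 but 1.3¹⁴ ≈39.3738 reaches it, so n = 14.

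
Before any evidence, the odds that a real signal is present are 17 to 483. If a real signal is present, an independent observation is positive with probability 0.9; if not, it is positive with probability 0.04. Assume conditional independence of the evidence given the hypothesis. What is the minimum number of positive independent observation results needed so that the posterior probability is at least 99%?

Prior odds = 17/483.
Likelihood ratio of a positive = 0.9/0.04 = 22.5.
Target odds: 0.99 ÷ 0.01 = 99.
Require 22.5ⁿ ≥ 99 ÷ (17/483) = 47817/17.
22.5² = 506.25 falls short of 47817/17 but 22.5³ = 11390.625 reaches it, so n = 3.

3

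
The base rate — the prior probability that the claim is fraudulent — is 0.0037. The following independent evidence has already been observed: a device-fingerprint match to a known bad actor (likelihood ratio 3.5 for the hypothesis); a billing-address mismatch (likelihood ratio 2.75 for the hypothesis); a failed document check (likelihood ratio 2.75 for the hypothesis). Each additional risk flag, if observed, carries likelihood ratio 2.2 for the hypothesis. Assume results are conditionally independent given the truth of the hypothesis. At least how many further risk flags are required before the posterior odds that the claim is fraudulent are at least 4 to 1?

Prior odds = 0.0037/0.9963 = 37/9963.
Combined Bayes factor of the evidence already in hand = 3.5 × 2.75 × 2.75 = 26.46875.
Odds after that evidence = (37/9963) × 26.46875 = 31339/318816.
Target odds = 4.
Need 2.2ⁿ ≥ 4 ÷ (31339/318816) = 1275264/31339.
2.2⁴ = 23.4256 falls short of 1275264/31339 but 2.2⁵ = 51.53632 reaches it, so n = 5.

5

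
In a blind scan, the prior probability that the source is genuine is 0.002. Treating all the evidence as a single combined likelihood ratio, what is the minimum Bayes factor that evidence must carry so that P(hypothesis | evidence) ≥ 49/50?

Prior odds = 0.002/0.998 = 1/499.
Target odds = 0.98/0.02 = 49.
Required Bayes factor = 49 ÷ (1/499) = 24451.

24451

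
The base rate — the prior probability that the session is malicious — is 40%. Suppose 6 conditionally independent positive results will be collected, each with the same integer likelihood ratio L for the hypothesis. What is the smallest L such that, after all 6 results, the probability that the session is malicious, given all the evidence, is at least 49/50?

3

Prior odds = 0.4/0.6 = 2/3.
Target odds = 0.98/0.02 = 49.
Need L⁶ ≥ 49 ÷ (2/3) = 73.5.
2⁶ = 64 < 73.5 ≤ 729 = 3⁶, so L = 3.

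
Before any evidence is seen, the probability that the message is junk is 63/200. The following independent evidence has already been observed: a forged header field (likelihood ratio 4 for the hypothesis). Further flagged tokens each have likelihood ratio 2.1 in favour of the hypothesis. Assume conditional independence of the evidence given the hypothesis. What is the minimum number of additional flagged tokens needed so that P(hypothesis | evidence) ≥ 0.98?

5

Prior odds = 0.315/0.685 = 63/137.
Bayes factor of the evidence already in hand = 4.
Odds after that evidence = (63/137) × 4 = 252/137.
Target odds = 0.98/0.02 = 49.
Need 2.1ⁿ ≥ 49 ÷ (252/137) = 959/36.
2.1⁴ = 19.4481 falls short of 959/36 but 2.1⁵ = 4084101/100000 reaches it, so n = 5.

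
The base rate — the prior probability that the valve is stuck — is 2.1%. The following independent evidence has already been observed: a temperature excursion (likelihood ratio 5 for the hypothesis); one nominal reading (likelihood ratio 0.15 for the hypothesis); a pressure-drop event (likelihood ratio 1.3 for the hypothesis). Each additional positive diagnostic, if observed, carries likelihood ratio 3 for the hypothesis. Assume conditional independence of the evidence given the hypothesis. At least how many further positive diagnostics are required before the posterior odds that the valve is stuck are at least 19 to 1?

7

Prior odds = 0.021/0.979 = 21/979.
Combined Bayes factor of the evidence already in hand = 5 × 0.15 × 1.3 = 0.975.
Odds after that evidence = (21/979) × 0.975 = 819/39160.
Target odds = 19.
Need 3ⁿ ≥ 19 ÷ (819/39160) = 744040/819.
3⁶ = 729 falls short of 744040/819 but 3⁷ = 2187 reaches it, so n = 7.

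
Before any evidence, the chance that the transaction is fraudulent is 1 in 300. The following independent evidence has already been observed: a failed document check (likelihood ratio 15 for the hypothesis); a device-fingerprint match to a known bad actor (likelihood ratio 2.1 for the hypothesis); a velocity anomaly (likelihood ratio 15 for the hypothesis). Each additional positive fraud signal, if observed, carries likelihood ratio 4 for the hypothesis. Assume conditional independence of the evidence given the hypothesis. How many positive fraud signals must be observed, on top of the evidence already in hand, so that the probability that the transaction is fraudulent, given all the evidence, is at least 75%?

1

Prior odds = (1/300)/(299/300) = 1/299.
Combined Bayes factor of the evidence already in hand = 15 × 2.1 × 15 = 472.5.
Odds after that evidence = (1/299) × 472.5 = 945/598.
Target odds = 0.75/0.25 = 3.
Need 4ⁿ ≥ 3 ÷ (945/598) = 598/315.
4¹ = 4, which meets the required 598/315; so n = 1.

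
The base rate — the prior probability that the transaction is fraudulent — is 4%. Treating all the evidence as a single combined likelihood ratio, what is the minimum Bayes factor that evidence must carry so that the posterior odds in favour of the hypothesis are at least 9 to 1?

Prior odds = 0.04/0.96 = 1/24.
Target odds = 9.
Required Bayes factor = 9 ÷ (1/24) = 216.

216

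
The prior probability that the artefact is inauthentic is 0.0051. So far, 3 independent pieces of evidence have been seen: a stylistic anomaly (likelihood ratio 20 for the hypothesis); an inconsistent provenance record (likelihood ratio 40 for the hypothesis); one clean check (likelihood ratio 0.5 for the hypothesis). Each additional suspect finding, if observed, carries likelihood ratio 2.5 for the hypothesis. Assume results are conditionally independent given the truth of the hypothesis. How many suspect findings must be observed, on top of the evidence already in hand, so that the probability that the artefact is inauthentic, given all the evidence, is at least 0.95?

Prior odds = 0.0051/0.9949 = 51/9949.
Combined Bayes factor of the evidence already in hand = 20 × 40 × 0.5 = 400.
Odds after that evidence = (51/9949) × 400 = 20400/9949.
Target odds = 0.95/0.05 = 19.
Need 2.5ⁿ ≥ 19 ÷ (20400/9949) = 189031/20400.
2.5² = 6.25 falls short of 189031/20400 but 2.5³ = 15.625 reaches it, so n = 3.

3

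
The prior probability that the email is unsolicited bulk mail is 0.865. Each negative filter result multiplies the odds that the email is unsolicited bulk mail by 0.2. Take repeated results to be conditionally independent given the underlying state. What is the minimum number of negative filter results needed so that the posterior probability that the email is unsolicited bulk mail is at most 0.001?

Prior odds = 0.865/0.135 = 173/27.
Likelihood ratio per negative filter result = 0.2.
Target odds: 0.001 ÷ 0.999 = 1/999.
Need (173/27) × 0.2ⁿ ≤ 1/999, i.e. 0.2ⁿ ≤ 1/6401.
0.2⁵ = 0.00032 is still above 1/6401 but 0.2⁶ = 1/15625 is at or below it, so n = 6.

6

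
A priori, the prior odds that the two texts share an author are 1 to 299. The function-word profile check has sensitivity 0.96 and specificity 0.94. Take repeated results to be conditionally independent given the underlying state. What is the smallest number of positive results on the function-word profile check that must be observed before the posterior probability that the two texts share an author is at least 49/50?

Prior odds = 1/299.
False-positive rate = 1 − 0.94 = 0.06; likelihood ratio of a positive = 0.96/0.06 = 16.
Target posterior odds = 0.98/0.02 = 49.
Require 16ⁿ ≥ 49 ÷ (1/299) = 14651.
16³ = 4096 falls short of 14651 but 16⁴ = 65536 reaches it, so n = 4.

4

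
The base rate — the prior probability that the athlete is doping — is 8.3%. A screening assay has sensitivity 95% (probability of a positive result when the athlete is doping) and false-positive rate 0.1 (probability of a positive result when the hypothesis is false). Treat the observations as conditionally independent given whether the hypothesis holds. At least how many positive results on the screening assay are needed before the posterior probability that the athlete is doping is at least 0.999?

Prior odds = 0.083/0.917 = 83/917.
Likelihood ratio of a positive result = 0.95/0.1 = 9.5.
Target posterior odds = 0.999/0.001 = 999.
Need (83/917) × 9.5ⁿ ≥ 999, i.e. 9.5ⁿ ≥ 916083/83.
9.5⁴ = 8145.0625 falls short of 916083/83 but 9.5⁵ = 77378.09375 reaches it, so n = 5.

5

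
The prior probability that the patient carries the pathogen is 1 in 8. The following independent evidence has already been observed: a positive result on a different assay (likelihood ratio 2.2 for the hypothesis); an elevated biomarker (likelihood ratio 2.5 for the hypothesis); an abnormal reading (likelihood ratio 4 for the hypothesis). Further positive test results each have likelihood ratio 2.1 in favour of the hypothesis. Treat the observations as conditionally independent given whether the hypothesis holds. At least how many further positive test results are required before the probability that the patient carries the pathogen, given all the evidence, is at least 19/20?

Prior odds = 0.125/0.875 = 1/7.
Combined Bayes factor of the evidence already in hand = 2.2 × 2.5 × 4 = 22.
Odds after that evidence = (1/7) × 22 = 22/7.
Target odds = 0.95/0.05 = 19.
Need 2.1ⁿ ≥ 19 ÷ (22/7) = 133/22.
2.1² = 4.41 falls short of 133/22 but 2.1³ = 9.261 reaches it, so n = 3.

3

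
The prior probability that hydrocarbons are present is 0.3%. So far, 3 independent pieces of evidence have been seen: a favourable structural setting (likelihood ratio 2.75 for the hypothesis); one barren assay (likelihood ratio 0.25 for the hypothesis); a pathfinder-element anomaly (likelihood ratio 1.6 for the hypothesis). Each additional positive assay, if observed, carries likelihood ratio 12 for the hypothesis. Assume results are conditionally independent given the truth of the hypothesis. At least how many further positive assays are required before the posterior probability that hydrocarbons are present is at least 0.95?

Prior odds = 0.003/0.997 = 3/997.
Combined Bayes factor of the evidence already in hand = 2.75 × 0.25 × 1.6 = 1.1.
Odds after that evidence = (3/997) × 1.1 = 33/9970.
Target odds = 0.95/0.05 = 19.
Need 12ⁿ ≥ 19 ÷ (33/9970) = 189430/33.
12³ = 1728 falls short of 189430/33 but 12⁴ = 20736 reaches it, so n = 4.

4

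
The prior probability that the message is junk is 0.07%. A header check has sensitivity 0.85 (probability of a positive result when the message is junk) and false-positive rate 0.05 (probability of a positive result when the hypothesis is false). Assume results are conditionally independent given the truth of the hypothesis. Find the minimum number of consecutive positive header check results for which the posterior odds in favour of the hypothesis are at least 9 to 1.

4

Prior odds = 0.0007/0.9993 = 7/9993.
Likelihood ratio of a positive result = 0.85/0.05 = 17.
Target odds = 9.
Need (7/9993) × 17ⁿ ≥ 9, i.e. 17ⁿ ≥ 89937/7.
17³ = 4913 falls short of 89937/7 but 17⁴ = 83521 reaches it, so n = 4.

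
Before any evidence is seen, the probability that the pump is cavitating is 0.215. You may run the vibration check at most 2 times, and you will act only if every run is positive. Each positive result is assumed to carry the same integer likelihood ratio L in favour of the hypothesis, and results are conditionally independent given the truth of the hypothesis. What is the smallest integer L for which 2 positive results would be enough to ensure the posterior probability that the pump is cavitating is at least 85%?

5

Prior odds = 0.215/0.785 = 43/157.
Target odds = 0.85/0.15 = 17/3.
Need L² ≥ 17/3 ÷ (43/157) = 2669/129.
4² = 16 < 2669/129 ≤ 25 = 5², so L = 5.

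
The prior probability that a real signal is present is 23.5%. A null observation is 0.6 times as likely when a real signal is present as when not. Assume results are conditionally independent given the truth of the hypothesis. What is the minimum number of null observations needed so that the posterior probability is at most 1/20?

Prior odds: 0.235 ÷ 0.765 = 47/153.
Likelihood ratio per null observation = 0.6.
Target posterior odds = 0.05/0.95 = 1/19.
Require 0.6ⁿ ≤ 1/19 ÷ (47/153) = 153/893.
0.6³ = 0.216 is still above 153/893 but 0.6⁴ = 0.1296 is at or below it, so n = 4.

4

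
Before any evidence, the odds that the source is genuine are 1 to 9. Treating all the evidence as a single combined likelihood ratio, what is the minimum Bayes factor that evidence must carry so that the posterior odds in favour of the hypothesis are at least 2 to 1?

18

Prior odds = 1/9.
Target odds = 2.
Required Bayes factor = 2 ÷ (1/9) = 18.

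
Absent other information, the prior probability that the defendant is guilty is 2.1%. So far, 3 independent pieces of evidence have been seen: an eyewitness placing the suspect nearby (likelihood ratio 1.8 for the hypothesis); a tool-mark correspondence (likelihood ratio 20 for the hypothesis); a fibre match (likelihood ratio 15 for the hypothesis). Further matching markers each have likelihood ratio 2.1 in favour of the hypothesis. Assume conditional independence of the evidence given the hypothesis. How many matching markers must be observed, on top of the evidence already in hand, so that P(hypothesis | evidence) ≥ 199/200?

Prior odds = 0.021/0.979 = 21/979.
Combined Bayes factor of the evidence already in hand = 1.8 × 20 × 15 = 540.
Odds after that evidence = (21/979) × 540 = 11340/979.
Target odds = 0.995/0.005 = 199.
Need 2.1ⁿ ≥ 199 ÷ (11340/979) = 194821/11340.
2.1³ = 9.261 falls short of 194821/11340 but 2.1⁴ = 19.4481 reaches it, so n = 4.

4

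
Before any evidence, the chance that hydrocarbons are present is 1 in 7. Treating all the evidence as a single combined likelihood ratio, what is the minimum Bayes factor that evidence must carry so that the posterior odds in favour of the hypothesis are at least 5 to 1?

30

Prior odds = (1/7)/(6/7) = 1/6.
Target odds = 5.
Required Bayes factor = 5 ÷ (1/6) = 30.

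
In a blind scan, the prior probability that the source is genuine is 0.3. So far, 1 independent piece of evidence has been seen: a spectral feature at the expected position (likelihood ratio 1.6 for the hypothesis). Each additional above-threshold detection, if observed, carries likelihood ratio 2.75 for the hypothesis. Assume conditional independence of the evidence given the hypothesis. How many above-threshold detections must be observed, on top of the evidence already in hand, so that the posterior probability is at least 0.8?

Prior odds = 0.3/0.7 = 3/7.
Bayes factor of the evidence already in hand = 1.6.
Odds after that evidence = (3/7) × 1.6 = 24/35.
Target odds = 0.8/0.2 = 4.
Need 2.75ⁿ ≥ 4 ÷ (24/35) = 35/6.
2.75¹ = 2.75 falls short of 35/6 but 2.75² = 7.5625 reaches it, so n = 2.

2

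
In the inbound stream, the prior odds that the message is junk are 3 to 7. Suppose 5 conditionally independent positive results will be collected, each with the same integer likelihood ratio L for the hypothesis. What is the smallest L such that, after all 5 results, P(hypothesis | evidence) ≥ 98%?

3

Prior odds = 3/7.
Target odds = 0.98/0.02 = 49.
Need L⁵ ≥ 49 ÷ (3/7) = 343/3.
2⁵ = 32 < 343/3 ≤ 243 = 3⁵, so L = 3.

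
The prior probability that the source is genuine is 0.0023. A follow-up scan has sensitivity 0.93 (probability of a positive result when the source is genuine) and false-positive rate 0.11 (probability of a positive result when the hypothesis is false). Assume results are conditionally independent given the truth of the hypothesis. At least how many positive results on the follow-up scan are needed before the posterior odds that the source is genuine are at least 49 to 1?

5

Prior odds = 0.0023/0.9977 = 23/9977.
Likelihood ratio of a positive result = 0.93/0.11 = 93/11.
Target odds = 49.
Need (23/9977) × (93/11)ⁿ ≥ 49, i.e. (93/11)ⁿ ≥ 488873/23.
(93/11)⁴ = 74805201/14641 falls short of 488873/23 but (93/11)⁵ ≈43196.8 reaches it, so n = 5.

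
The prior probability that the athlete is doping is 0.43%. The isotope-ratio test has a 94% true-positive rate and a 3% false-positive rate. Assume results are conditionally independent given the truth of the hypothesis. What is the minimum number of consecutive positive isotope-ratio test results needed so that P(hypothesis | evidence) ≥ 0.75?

2

Prior odds = 0.0043/0.9957 = 43/9957.
Likelihood ratio of a positive result = 0.94/0.03 = 94/3.
Target odds: 0.75 ÷ 0.25 = 3.
Require (94/3)ⁿ ≥ 3 ÷ (43/9957) = 29871/43.
(94/3)¹ = 94/3 falls short of 29871/43 but (94/3)² = 8836/9 reaches it, so n = 2.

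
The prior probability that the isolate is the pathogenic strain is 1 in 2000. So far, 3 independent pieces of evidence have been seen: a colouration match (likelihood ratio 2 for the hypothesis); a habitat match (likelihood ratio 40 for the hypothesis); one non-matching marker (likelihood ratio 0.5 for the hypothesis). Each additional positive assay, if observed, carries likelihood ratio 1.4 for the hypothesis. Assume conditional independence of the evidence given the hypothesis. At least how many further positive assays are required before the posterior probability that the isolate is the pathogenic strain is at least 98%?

Prior odds = 0.0005/0.9995 = 1/1999.
Combined Bayes factor of the evidence already in hand = 2 × 40 × 0.5 = 40.
Odds after that evidence = (1/1999) × 40 = 40/1999.
Target odds = 0.98/0.02 = 49.
Need 1.4ⁿ ≥ 49 ÷ (40/1999) = 2448.775.
1.4²³ ≈2295.86 falls short of 2448.775 but 1.4²⁴ ≈3214.2 reaches it, so n = 24.

24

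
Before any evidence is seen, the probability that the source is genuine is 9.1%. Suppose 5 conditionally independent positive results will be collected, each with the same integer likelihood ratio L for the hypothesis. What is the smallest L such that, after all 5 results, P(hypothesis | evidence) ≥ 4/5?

Prior odds = 0.091/0.909 = 91/909.
Target odds = 0.8/0.2 = 4.
Need L⁵ ≥ 4 ÷ (91/909) = 3636/91.
2⁵ = 32 < 3636/91 ≤ 243 = 3⁵, so L = 3.

3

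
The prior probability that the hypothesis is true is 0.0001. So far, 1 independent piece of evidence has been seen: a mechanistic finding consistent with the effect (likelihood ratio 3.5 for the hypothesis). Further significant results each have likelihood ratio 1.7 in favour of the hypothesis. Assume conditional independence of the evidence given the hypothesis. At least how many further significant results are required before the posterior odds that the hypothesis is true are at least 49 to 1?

Prior odds = 0.0001/0.9999 = 1/9999.
Bayes factor of the evidence already in hand = 3.5.
Odds after that evidence = (1/9999) × 3.5 = 7/19998.
Target odds = 49.
Need 1.7ⁿ ≥ 49 ÷ (7/19998) = 139986.
1.7²² ≈117456 falls short of 139986 but 1.7²³ ≈199676 reaches it, so n = 23.

23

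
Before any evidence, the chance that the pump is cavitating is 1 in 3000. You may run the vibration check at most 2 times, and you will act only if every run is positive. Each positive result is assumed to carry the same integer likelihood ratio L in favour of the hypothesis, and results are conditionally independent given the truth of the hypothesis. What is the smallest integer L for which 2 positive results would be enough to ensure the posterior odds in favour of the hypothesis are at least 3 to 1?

Prior odds = (1/3000)/(2999/3000) = 1/2999.
Target odds = 3.
Need L² ≥ 3 ÷ (1/2999) = 8997.
94² = 8836 < 8997 ≤ 9025 = 95², so L = 95.

95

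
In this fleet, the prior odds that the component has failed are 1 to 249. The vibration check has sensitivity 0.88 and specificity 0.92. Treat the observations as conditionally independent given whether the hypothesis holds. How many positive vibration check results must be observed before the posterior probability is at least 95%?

Prior odds = 1/249.
False-positive rate = 1 − 0.92 = 0.08; likelihood ratio of a positive = 0.88/0.08 = 11.
Target posterior odds = 0.95/0.05 = 19.
Need (1/249) × 11ⁿ ≥ 19, i.e. 11ⁿ ≥ 4731.
11³ = 1331 falls short of 4731 but 11⁴ = 14641 reaches it, so n = 4.

4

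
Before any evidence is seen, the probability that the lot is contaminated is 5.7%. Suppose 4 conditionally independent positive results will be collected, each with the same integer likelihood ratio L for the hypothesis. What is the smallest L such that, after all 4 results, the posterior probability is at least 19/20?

5

Prior odds = 0.057/0.943 = 57/943.
Target odds = 0.95/0.05 = 19.
Need L⁴ ≥ 19 ÷ (57/943) = 943/3.
4⁴ = 256 < 943/3 ≤ 625 = 5⁴, so L = 5.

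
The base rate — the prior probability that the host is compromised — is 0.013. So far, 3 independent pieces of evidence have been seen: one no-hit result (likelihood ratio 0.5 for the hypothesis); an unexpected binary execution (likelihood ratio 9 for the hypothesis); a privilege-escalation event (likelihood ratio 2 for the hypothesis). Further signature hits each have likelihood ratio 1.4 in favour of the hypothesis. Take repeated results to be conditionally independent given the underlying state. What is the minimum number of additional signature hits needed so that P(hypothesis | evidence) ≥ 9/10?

13

Prior odds = 0.013/0.987 = 13/987.
Combined Bayes factor of the evidence already in hand = 0.5 × 9 × 2 = 9.
Odds after that evidence = (13/987) × 9 = 39/329.
Target odds = 0.9/0.1 = 9.
Need 1.4ⁿ ≥ 9 ÷ (39/329) = 987/13.
1.4¹² ≈56.6939 falls short of 987/13 but 1.4¹³ ≈79.3715 reaches it, so n = 13.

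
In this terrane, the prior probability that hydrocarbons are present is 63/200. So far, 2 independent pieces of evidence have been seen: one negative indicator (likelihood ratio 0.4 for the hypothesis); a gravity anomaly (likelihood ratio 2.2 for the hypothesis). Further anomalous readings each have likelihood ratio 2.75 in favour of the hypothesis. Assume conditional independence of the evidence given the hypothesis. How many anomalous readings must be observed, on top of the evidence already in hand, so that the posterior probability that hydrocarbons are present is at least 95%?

4

Prior odds = 0.315/0.685 = 63/137.
Combined Bayes factor of the evidence already in hand = 0.4 × 2.2 = 0.88.
Odds after that evidence = (63/137) × 0.88 = 1386/3425.
Target odds = 0.95/0.05 = 19.
Need 2.75ⁿ ≥ 19 ÷ (1386/3425) = 65075/1386.
2.75³ = 20.796875 falls short of 65075/1386 but 2.75⁴ = 57.19140625 reaches it, so n = 4.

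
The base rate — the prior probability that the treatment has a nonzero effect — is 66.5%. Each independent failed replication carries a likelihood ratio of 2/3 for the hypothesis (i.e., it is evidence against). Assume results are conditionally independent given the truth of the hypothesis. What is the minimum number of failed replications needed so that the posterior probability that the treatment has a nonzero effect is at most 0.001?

Prior odds: 0.665 ÷ 0.335 = 133/67.
Likelihood ratio per failed replication = 2/3.
Target posterior odds = 0.001/0.999 = 1/999.
Need (133/67) × (2/3)ⁿ ≤ 1/999, i.e. (2/3)ⁿ ≤ 67/132867.
(2/3)¹⁸ = 262144/387420489 is still above 67/132867 but (2/3)¹⁹ ≈0.000451093 is at or below it, so n = 19.

19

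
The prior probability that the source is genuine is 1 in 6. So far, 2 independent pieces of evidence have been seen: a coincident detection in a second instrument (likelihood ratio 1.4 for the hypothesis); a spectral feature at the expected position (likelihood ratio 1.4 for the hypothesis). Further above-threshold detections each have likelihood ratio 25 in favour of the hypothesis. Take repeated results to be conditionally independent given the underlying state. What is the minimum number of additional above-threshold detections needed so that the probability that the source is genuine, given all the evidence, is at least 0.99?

2

Prior odds = (1/6)/(5/6) = 0.2.
Combined Bayes factor of the evidence already in hand = 1.4 × 1.4 = 1.96.
Odds after that evidence = 0.2 × 1.96 = 0.392.
Target odds = 0.99/0.01 = 99.
Need 25ⁿ ≥ 99 ÷ 0.392 = 12375/49.
25¹ = 25 falls short of 12375/49 but 25² = 625 reaches it, so n = 2.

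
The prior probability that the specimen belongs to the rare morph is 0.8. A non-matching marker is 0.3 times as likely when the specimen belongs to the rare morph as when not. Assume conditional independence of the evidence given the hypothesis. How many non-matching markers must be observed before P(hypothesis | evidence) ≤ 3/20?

Prior odds = 0.8/0.2 = 4.
Likelihood ratio per non-matching marker = 0.3.
Target posterior odds = 0.15/0.85 = 3/17.
Need 4 × 0.3ⁿ ≤ 3/17, i.e. 0.3ⁿ ≤ 3/68.
0.3² = 0.09 is still above 3/68 but 0.3³ = 0.027 is at or below it, so n = 3.

3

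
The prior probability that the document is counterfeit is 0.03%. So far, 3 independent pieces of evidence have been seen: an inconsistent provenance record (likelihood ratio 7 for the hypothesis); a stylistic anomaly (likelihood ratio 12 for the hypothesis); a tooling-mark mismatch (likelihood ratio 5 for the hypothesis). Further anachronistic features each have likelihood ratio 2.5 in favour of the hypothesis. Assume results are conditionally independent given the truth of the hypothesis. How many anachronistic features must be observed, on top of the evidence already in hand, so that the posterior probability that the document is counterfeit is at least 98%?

Prior odds = 0.0003/0.9997 = 3/9997.
Combined Bayes factor of the evidence already in hand = 7 × 12 × 5 = 420.
Odds after that evidence = (3/9997) × 420 = 1260/9997.
Target odds = 0.98/0.02 = 49.
Need 2.5ⁿ ≥ 49 ÷ (1260/9997) = 69979/180.
2.5⁶ = 244.140625 falls short of 69979/180 but 2.5⁷ = 610.3515625 reaches it, so n = 7.

7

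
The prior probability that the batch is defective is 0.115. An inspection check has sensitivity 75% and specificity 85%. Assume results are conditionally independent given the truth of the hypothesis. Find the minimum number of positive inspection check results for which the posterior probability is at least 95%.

4

Prior odds = 0.115/0.885 = 23/177.
False-positive rate = 1 − 0.85 = 0.15; likelihood ratio of a positive = 0.75/0.15 = 5.
Target posterior odds = 0.95/0.05 = 19.
Require 5ⁿ ≥ 19 ÷ (23/177) = 3363/23.
5³ = 125 falls short of 3363/23 but 5⁴ = 625 reaches it, so n = 4.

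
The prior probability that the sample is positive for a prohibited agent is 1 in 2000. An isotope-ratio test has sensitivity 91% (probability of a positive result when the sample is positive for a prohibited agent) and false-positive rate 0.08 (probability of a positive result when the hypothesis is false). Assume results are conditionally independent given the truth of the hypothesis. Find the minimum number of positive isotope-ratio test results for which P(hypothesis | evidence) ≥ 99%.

6

Prior odds = 0.0005/0.9995 = 1/1999.
Likelihood ratio of a positive result = 0.91/0.08 = 11.375.
Target posterior odds = 0.99/0.01 = 99.
Require 11.375ⁿ ≥ 99 ÷ (1/1999) = 197901.
11.375⁵ ≈190439 falls short of 197901 but 11.375⁶ ≈2.16625e+06 reaches it, so n = 6.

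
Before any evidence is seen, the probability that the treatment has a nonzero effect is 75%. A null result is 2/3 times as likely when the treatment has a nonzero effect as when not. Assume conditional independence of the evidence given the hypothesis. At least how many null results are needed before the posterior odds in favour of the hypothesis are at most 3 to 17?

Prior odds: 0.75 ÷ 0.25 = 3.
Likelihood ratio per null result = 2/3.
Target odds = 3/17.
Require (2/3)ⁿ ≤ 3/17 ÷ 3 = 1/17.
(2/3)⁶ = 64/729 is still above 1/17 but (2/3)⁷ = 128/2187 is at or below it, so n = 7.

7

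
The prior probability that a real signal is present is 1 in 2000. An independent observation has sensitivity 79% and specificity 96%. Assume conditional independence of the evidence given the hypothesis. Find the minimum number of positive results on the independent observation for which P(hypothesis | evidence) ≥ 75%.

Prior odds = 0.0005/0.9995 = 1/1999.
False-positive rate = 1 − 0.96 = 0.04; likelihood ratio of a positive = 0.79/0.04 = 19.75.
Target posterior odds = 0.75/0.25 = 3.
Need (1/1999) × 19.75ⁿ ≥ 3, i.e. 19.75ⁿ ≥ 5997.
19.75² = 390.0625 falls short of 5997 but 19.75³ = 7703.734375 reaches it, so n = 3.

3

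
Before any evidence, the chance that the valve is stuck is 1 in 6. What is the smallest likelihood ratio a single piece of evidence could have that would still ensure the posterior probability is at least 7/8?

35

Prior odds = (1/6)/(5/6) = 0.2.
Target odds = 0.875/0.125 = 7.
Required Bayes factor = 7 ÷ 0.2 = 35.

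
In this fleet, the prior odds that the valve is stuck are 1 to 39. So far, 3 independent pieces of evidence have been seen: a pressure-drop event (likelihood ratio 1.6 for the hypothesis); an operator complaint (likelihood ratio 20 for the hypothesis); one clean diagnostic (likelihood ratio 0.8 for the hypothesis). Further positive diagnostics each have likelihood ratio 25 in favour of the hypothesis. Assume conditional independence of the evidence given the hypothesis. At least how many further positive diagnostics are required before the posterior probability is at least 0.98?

Prior odds = 1/39.
Combined Bayes factor of the evidence already in hand = 1.6 × 20 × 0.8 = 25.6.
Odds after that evidence = (1/39) × 25.6 = 128/195.
Target odds = 0.98/0.02 = 49.
Need 25ⁿ ≥ 49 ÷ (128/195) = 74.6484375.
25¹ = 25 falls short of 74.6484375 but 25² = 625 reaches it, so n = 2.

2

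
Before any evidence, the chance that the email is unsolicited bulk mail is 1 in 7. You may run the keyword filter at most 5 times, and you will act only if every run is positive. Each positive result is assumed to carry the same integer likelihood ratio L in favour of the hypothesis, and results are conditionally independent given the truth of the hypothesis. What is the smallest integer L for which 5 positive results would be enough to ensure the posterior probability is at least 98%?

Prior odds = (1/7)/(6/7) = 1/6.
Target odds = 0.98/0.02 = 49.
Need L⁵ ≥ 49 ÷ (1/6) = 294.
3⁵ = 243 < 294 ≤ 1024 = 4⁵, so L = 4.

4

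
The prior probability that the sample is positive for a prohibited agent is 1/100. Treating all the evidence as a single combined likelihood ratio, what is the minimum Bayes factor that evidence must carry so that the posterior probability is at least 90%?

Prior odds = 0.01/0.99 = 1/99.
Target odds = 0.9/0.1 = 9.
Required Bayes factor = 9 ÷ (1/99) = 891.

891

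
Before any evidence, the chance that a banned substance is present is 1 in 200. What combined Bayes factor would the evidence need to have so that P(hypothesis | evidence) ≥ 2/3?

398

Prior odds = 0.005/0.995 = 1/199.
Target odds = (2/3)/(1/3) = 2.
Required Bayes factor = 2 ÷ (1/199) = 398.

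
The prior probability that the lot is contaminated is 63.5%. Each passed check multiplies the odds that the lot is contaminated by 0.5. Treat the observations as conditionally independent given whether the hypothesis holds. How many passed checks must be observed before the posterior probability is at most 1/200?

Prior odds: 0.635 ÷ 0.365 = 127/73.
Likelihood ratio per passed check = 0.5.
Target odds: 0.005 ÷ 0.995 = 1/199.
Require 0.5ⁿ ≤ 1/199 ÷ (127/73) = 73/25273.
0.5⁸ = 0.00390625 is still above 73/25273 but 0.5⁹ = 0.001953125 is at or below it, so n = 9.

9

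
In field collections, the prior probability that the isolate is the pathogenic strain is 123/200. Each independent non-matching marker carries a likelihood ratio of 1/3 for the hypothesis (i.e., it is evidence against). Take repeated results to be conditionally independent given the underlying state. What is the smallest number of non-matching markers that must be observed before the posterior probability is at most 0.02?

4

Prior odds = 0.615/0.385 = 123/77.
Likelihood ratio per non-matching marker = 1/3.
Target odds: 0.02 ÷ 0.98 = 1/49.
Require (1/3)ⁿ ≤ 1/49 ÷ (123/77) = 11/861.
(1/3)³ = 1/27 is still above 11/861 but (1/3)⁴ = 1/81 is at or below it, so n = 4.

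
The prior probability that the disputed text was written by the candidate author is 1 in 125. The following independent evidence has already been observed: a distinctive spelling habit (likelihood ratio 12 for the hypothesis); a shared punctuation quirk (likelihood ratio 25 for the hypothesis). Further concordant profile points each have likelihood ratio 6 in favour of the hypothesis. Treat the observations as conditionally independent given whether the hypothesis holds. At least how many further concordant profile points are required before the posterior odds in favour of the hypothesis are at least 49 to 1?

2

Prior odds = 0.008/0.992 = 1/124.
Combined Bayes factor of the evidence already in hand = 12 × 25 = 300.
Odds after that evidence = (1/124) × 300 = 75/31.
Target odds = 49.
Need 6ⁿ ≥ 49 ÷ (75/31) = 1519/75.
6¹ = 6 falls short of 1519/75 but 6² = 36 reaches it, so n = 2.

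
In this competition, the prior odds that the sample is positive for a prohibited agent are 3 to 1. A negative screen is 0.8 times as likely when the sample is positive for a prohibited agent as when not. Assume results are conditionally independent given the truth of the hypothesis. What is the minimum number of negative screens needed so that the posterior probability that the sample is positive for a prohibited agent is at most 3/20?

Prior odds = 3.
Likelihood ratio per negative screen = 0.8.
Target posterior odds = 0.15/0.85 = 3/17.
Need 3 × 0.8ⁿ ≤ 3/17, i.e. 0.8ⁿ ≤ 1/17.
0.8¹² = 16777216/244140625 is still above 1/17 but 0.8¹³ ≈0.0549756 is at or below it, so n = 13.

13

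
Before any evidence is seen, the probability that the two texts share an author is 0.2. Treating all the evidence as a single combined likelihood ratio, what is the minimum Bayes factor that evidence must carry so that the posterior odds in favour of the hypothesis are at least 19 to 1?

Prior odds = 0.2/0.8 = 0.25.
Target odds = 19.
Required Bayes factor = 19 ÷ 0.25 = 76.

76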